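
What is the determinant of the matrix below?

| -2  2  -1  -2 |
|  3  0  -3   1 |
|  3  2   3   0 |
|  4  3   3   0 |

-13

Expand along column 4 (it has 2 zeros):
  − (-2) · M_14   where M_14 = det([3 0 -3; 3 2 3; 4 3 3]) = -12
  + (1) · M_24   where M_24 = det([-2 2 -1; 3 2 3; 4 3 3]) = 11
det = (-1)·(-2)·(-12) + (+1)·(1)·(11) = -13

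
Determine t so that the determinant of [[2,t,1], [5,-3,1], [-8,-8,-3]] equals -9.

t = 3

Expanding along the column containing t, det(B) is linear in t: det(B) = (7)·t + (-30).
Set (7)·t + (-30) = -9  ⇒  (7)·t = 21  ⇒  t = 3.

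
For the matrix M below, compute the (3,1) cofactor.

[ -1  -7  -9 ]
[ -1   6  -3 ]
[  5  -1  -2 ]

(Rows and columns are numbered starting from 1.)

75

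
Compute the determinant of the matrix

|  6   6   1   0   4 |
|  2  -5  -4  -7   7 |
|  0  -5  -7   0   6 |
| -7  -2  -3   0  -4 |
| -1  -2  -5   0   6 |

Expand along column 4 (it has 4 zeros):
  + (-7) · M_24   where M_24 = det([6 6 1 4; 0 -5 -7 6; -7 -2 -3 -4; -1 -2 -5 6]) = 762
det = (+1)·(-7)·(762) = -5334

The determinant is -5334.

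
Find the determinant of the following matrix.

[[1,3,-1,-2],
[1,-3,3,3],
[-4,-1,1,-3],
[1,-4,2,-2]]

The determinant is 170.

Expand along row 1:
  + (1) · M_11   where M_11 = det([-3 3 3; -1 1 -3; -4 2 -2]) = 24
  − (3) · M_12   where M_12 = det([1 3 3; -4 1 -3; 1 2 -2]) = -56
  + (-1) · M_13   where M_13 = det([1 -3 3; -4 -1 -3; 1 -4 -2]) = 74
  − (-2) · M_14   where M_14 = det([1 -3 3; -4 -1 1; 1 -4 2]) = 26
det = (+1)·(1)·(24) + (-1)·(3)·(-56) + (+1)·(-1)·(74) + (-1)·(-2)·(26) = 170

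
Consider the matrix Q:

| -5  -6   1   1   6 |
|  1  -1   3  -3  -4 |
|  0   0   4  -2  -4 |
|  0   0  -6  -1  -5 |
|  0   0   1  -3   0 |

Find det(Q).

The determinant is -1386.

Q is block upper-triangular with a 2×2 block and a 3×3 block on the diagonal, so its determinant equals the product of the determinants of the diagonal blocks.
det of the 2×2 block = 11
det of the 3×3 block = -126
det = (11)·(-126) = -1386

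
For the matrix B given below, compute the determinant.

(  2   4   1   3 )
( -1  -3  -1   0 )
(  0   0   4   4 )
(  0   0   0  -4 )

32

B is block upper-triangular with a 2×2 block and a 2×2 block on the diagonal, so its determinant equals the product of the determinants of the diagonal blocks.
det of the 2×2 block = -2
det of the 2×2 block = -16
det = (-2)·(-16) = 32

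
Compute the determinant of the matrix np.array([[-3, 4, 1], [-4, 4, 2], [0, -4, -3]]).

Expand along column 1:
  + (-3) · |4 2; -4 -3| = (-3)·(-12 − (-8)) = 12
  − (-4) · |4 1; -4 -3| = −(-4)·(-12 − (-4)) = -32
Sum: (12) + (-32) = -20

The determinant is -20.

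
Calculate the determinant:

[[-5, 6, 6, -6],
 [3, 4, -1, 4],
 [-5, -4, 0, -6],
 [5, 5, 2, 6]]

Expand along row 3 (it has 1 zero):
  + (-5) · M_31   where M_31 = det([6 6 -6; 4 -1 4; 5 2 6]) = -186
  − (-4) · M_32   where M_32 = det([-5 6 -6; 3 -1 4; 5 2 6]) = 16
  − (-6) · M_34   where M_34 = det([-5 6 6; 3 4 -1; 5 5 2]) = -161
det = (+1)·(-5)·(-186) + (-1)·(-4)·(16) + (-1)·(-6)·(-161) = 28

The determinant is 28.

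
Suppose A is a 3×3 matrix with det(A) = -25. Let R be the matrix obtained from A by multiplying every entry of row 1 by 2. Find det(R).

det(R) = -50

Scaling one row by 2 multiplies the determinant by 2.
det(R) = (2)·(-25) = -50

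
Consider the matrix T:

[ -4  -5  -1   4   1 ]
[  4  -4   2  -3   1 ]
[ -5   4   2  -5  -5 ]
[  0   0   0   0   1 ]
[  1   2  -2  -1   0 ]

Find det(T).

Expand along row 4 (it has 4 zeros):
  − (1) · M_45   where M_45 = det([-4 -5 -1 4; 4 -4 2 -3; -5 4 2 -5; 1 2 -2 -1]) = -678
det = (-1)·(1)·(-678) = 678

det(T) = 678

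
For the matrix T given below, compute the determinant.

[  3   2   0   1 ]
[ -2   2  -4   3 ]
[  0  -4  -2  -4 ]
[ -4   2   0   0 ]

det(T) = 236

Expand along row 4 (it has 2 zeros):
  − (-4) · M_41   where M_41 = det([2 0 1; 2 -4 3; -4 -2 -4]) = 24
  + (2) · M_42   where M_42 = det([3 0 1; -2 -4 3; 0 -2 -4]) = 70
det = (-1)·(-4)·(24) + (+1)·(2)·(70) = 236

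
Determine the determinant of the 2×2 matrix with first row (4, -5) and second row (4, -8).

det = 4·(-8) − (-5)·4 = -32 − (-20) = -12

-12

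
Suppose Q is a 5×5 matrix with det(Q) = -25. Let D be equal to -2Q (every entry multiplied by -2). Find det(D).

800

For a 5×5 matrix, det(-2Q) = (-2)^5·det(Q) = -32·det(Q).
det(D) = (-32)·(-25) = 800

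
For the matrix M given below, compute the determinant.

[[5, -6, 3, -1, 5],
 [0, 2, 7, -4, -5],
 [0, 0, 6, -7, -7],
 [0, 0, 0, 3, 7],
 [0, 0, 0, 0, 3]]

|M| = 540

M is upper triangular, so det(M) is the product of the diagonal entries:
det = (5) · (2) · (6) · (3) · (3) = 540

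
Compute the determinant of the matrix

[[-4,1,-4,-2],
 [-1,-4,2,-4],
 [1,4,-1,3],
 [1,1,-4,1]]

-79

Expand along row 1:
  + (-4) · M_11   where M_11 = det([-4 2 -4; 4 -1 3; 1 -4 1]) = 14
  − (1) · M_12   where M_12 = det([-1 2 -4; 1 -1 3; 1 -4 1]) = 5
  + (-4) · M_13   where M_13 = det([-1 -4 -4; 1 4 3; 1 1 1]) = 3
  − (-2) · M_14   where M_14 = det([-1 -4 2; 1 4 -1; 1 1 -4]) = -3
det = (+1)·(-4)·(14) + (-1)·(1)·(5) + (+1)·(-4)·(3) + (-1)·(-2)·(-3) = -79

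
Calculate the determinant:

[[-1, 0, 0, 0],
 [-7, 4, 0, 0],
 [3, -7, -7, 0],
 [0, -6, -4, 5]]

140

The matrix is lower triangular, so the determinant is the product of the diagonal entries:
det = (-1) · (4) · (-7) · (5) = 140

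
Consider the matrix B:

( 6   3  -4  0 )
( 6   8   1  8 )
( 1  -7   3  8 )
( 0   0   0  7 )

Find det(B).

Expand along row 4 (it has 3 zeros):
  + (7) · M_44   where M_44 = det([6 3 -4; 6 8 1; 1 -7 3]) = 335
det = (+1)·(7)·(335) = 2345

|B| = 2345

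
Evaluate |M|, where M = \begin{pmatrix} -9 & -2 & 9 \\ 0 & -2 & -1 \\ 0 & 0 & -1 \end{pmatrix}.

The determinant is -18.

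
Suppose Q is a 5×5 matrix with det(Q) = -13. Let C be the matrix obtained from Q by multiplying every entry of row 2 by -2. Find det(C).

The determinant is 26.

Scaling one row by -2 multiplies the determinant by -2.
det(C) = (-2)·(-13) = 26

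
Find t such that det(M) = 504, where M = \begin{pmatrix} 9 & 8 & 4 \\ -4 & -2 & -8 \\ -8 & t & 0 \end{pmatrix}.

1

Expanding along the row containing t, det(M) is linear in t: det(M) = (56)·t + (448).
Set (56)·t + (448) = 504  ⇒  (56)·t = 56  ⇒  t = 1.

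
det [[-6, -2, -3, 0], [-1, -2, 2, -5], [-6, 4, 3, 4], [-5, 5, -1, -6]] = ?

-2290

Expand along row 1 (it has 1 zero):
  + (-6) · M_11   where M_11 = det([-2 2 -5; 4 3 4; 5 -1 -6]) = 211
  − (-2) · M_12   where M_12 = det([-1 2 -5; -6 3 4; -5 -1 -6]) = -203
  + (-3) · M_13   where M_13 = det([-1 -2 -5; -6 4 4; -5 5 -6]) = 206
det = (+1)·(-6)·(211) + (-1)·(-2)·(-203) + (+1)·(-3)·(206) = -2290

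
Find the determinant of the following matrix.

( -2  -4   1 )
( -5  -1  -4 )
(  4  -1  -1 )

The determinant is 99.

Expand along column 1:
  + (-2) · |-1 -4; -1 -1| = (-2)·(1 − 4) = 6
  − (-5) · |-4 1; -1 -1| = −(-5)·(4 − (-1)) = 25
  + 4 · |-4 1; -1 -4| = 4·(16 − (-1)) = 68
Sum: (6) + (25) + (68) = 99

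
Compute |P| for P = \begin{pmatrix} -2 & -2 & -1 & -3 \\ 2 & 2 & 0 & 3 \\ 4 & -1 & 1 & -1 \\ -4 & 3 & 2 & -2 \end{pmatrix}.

Expand along row 2 (it has 1 zero):
  − (2) · M_21   where M_21 = det([-2 -1 -3; -1 1 -1; 3 2 -2]) = 20
  + (2) · M_22   where M_22 = det([-2 -1 -3; 4 1 -1; -4 2 -2]) = -48
  + (3) · M_24   where M_24 = det([-2 -2 -1; 4 -1 1; -4 3 2]) = 26
det = (-1)·(2)·(20) + (+1)·(2)·(-48) + (+1)·(3)·(26) = -58

-58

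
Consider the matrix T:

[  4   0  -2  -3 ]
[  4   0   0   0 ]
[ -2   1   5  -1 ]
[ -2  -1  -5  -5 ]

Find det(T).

48

Expand along row 2 (it has 3 zeros):
  − (4) · M_21   where M_21 = det([0 -2 -3; 1 5 -1; -1 -5 -5]) = -12
det = (-1)·(4)·(-12) = 48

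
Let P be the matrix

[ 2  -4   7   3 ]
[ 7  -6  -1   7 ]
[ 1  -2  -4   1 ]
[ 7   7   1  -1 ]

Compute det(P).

Expand along row 1:
  + (2) · M_11   where M_11 = det([-6 -1 7; -2 -4 1; 7 1 -1]) = 159
  − (-4) · M_12   where M_12 = det([7 -1 7; 1 -4 1; 7 1 -1]) = 216
  + (7) · M_13   where M_13 = det([7 -6 7; 1 -2 1; 7 7 -1]) = 64
  − (3) · M_14   where M_14 = det([7 -6 -1; 1 -2 -4; 7 7 1]) = 335
det = (+1)·(2)·(159) + (-1)·(-4)·(216) + (+1)·(7)·(64) + (-1)·(3)·(335) = 625

|P| = 625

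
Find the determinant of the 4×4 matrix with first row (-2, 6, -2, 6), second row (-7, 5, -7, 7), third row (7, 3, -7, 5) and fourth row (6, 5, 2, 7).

Expand along row 1:
  + (-2) · M_11   where M_11 = det([5 -7 7; 3 -7 5; 5 2 7]) = -36
  − (6) · M_12   where M_12 = det([-7 -7 7; 7 -7 5; 6 2 7]) = 938
  + (-2) · M_13   where M_13 = det([-7 5 7; 7 3 5; 6 5 7]) = 52
  − (6) · M_14   where M_14 = det([-7 5 -7; 7 3 -7; 6 5 2]) = -686
det = (+1)·(-2)·(-36) + (-1)·(6)·(938) + (+1)·(-2)·(52) + (-1)·(6)·(-686) = -1544

-1544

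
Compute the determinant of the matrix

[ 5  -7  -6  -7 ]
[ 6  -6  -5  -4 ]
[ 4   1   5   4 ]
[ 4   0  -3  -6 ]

-580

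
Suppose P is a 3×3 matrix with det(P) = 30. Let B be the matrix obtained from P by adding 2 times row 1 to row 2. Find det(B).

Adding a multiple of one row to another leaves the determinant unchanged.
det(B) = (1)·(30) = 30

30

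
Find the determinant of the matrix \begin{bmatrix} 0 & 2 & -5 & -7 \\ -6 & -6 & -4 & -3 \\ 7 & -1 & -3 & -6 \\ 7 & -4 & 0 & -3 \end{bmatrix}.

Expand along row 1 (it has 1 zero):
  − (2) · M_12   where M_12 = det([-6 -4 -3; 7 -3 -6; 7 0 -3]) = -33
  + (-5) · M_13   where M_13 = det([-6 -6 -3; 7 -1 -6; 7 -4 -3]) = 315
  − (-7) · M_14   where M_14 = det([-6 -6 -4; 7 -1 -3; 7 -4 0]) = 282
det = (-1)·(2)·(-33) + (+1)·(-5)·(315) + (-1)·(-7)·(282) = 465

465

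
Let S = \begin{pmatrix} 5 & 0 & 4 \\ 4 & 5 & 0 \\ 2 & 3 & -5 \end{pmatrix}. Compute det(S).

-117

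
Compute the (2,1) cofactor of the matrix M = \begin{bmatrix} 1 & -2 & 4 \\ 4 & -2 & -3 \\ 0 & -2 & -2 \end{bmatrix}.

Delete row 2 and column 1; the remaining 2×2 submatrix is [-2 4; -2 -2].
Its determinant is (-2)·(-2) − 4·(-2) = 12.
The cofactor carries sign (−1)^(2+1) = −1, so C_{2,1} = −(12) = -12.

The cofactor is -12.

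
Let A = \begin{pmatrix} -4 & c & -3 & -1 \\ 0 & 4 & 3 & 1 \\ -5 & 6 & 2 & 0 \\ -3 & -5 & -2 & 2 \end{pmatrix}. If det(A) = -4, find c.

c = -2

Expanding along the row containing c, det(A) is linear in c: det(A) = (-46)·c + (-96).
Set (-46)·c + (-96) = -4  ⇒  (-46)·c = 92  ⇒  c = -2.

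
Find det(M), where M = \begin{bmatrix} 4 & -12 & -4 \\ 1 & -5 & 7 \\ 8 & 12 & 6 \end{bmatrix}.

The determinant is -1264.

Expand along row 1:
  + 4 · |-5 7; 12 6| = 4·(-30 − 84) = -456
  − (-12) · |1 7; 8 6| = −(-12)·(6 − 56) = -600
  + (-4) · |1 -5; 8 12| = (-4)·(12 − (-40)) = -208
Sum: (-456) + (-600) + (-208) = -1264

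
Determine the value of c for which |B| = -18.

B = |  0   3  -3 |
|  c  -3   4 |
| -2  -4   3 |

Expanding along the row containing c, det(B) is linear in c: det(B) = (3)·c + (-6).
Set (3)·c + (-6) = -18  ⇒  (3)·c = -12  ⇒  c = -4.

c = -4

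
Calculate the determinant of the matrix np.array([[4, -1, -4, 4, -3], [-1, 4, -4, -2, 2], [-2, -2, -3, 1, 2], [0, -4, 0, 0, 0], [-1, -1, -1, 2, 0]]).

Expand along row 4 (it has 4 zeros):
  + (-4) · M_42   where M_42 = det([4 -4 4 -3; -1 -4 -2 2; -2 -3 1 2; -1 -1 2 0]) = 49
det = (+1)·(-4)·(49) = -196

-196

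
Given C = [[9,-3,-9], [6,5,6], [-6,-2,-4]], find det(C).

|C| = -198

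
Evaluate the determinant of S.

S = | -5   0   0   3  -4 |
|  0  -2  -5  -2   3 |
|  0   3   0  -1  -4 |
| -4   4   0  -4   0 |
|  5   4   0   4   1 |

6220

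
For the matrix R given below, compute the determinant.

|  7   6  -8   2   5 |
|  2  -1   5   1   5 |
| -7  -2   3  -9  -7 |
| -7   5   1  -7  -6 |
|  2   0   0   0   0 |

Expand along row 5 (it has 4 zeros):
  + (2) · M_51   where M_51 = det([6 -8 2 5; -1 5 1 5; -2 3 -9 -7; 5 1 -7 -6]) = 2682
det = (+1)·(2)·(2682) = 5364

det(R) = 5364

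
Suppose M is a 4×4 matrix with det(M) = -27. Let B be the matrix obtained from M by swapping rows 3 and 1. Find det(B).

det(B) = 27

Swapping two rows multiplies the determinant by −1.
det(B) = (-1)·(-27) = 27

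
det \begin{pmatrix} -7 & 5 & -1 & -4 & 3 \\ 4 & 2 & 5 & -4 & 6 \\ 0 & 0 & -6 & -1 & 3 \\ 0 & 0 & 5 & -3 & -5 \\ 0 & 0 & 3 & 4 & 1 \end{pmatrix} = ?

The determinant is -170.

The matrix is block upper-triangular with a 2×2 block and a 3×3 block on the diagonal, so its determinant equals the product of the determinants of the diagonal blocks.
det of the 2×2 block = -34
det of the 3×3 block = 5
det = (-34)·(5) = -170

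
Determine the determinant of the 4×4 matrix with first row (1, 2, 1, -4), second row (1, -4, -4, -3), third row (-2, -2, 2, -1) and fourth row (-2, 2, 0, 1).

Expand along row 4 (it has 1 zero):
  − (-2) · M_41   where M_41 = det([2 1 -4; -4 -4 -3; -2 2 -1]) = 86
  + (2) · M_42   where M_42 = det([1 1 -4; 1 -4 -3; -2 2 -1]) = 41
  + (1) · M_44   where M_44 = det([1 2 1; 1 -4 -4; -2 -2 2]) = -14
det = (-1)·(-2)·(86) + (+1)·(2)·(41) + (+1)·(1)·(-14) = 240

240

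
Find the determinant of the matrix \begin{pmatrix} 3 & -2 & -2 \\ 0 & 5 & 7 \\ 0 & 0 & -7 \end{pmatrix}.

-105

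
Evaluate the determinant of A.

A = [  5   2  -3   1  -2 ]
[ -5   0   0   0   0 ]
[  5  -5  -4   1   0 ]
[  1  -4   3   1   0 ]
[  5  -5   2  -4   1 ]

|A| = 1370

Expand along row 2 (it has 4 zeros):
  − (-5) · M_21   where M_21 = det([2 -3 1 -2; -5 -4 1 0; -4 3 1 0; -5 2 -4 1]) = 274
det = (-1)·(-5)·(274) = 1370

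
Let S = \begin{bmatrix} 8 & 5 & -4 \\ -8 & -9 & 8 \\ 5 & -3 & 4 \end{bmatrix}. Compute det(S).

Expand along column 1:
  + 8 · |-9 8; -3 4| = 8·(-36 − (-24)) = -96
  − (-8) · |5 -4; -3 4| = −(-8)·(20 − 12) = 64
  + 5 · |5 -4; -9 8| = 5·(40 − 36) = 20
Sum: (-96) + (64) + (20) = -12

det(S) = -12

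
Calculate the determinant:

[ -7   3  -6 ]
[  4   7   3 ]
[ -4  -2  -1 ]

Expand along row 1:
  + (-7) · |7 3; -2 -1| = (-7)·(-7 − (-6)) = 7
  − 3 · |4 3; -4 -1| = −3·(-4 − (-12)) = -24
  + (-6) · |4 7; -4 -2| = (-6)·(-8 − (-28)) = -120
Sum: (7) + (-24) + (-120) = -137

-137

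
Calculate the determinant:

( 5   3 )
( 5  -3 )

The determinant is -30.

det = 5·(-3) − 3·5 = -15 − 15 = -30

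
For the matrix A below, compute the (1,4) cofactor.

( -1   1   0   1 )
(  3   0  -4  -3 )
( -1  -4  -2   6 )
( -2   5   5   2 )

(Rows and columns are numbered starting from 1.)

-22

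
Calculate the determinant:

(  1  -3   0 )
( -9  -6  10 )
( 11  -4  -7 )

-59

Expand along row 1:
  + 1 · |-6 10; -4 -7| = 1·(42 − (-40)) = 82
  − (-3) · |-9 10; 11 -7| = −(-3)·(63 − 110) = -141
Sum: (82) + (-141) = -59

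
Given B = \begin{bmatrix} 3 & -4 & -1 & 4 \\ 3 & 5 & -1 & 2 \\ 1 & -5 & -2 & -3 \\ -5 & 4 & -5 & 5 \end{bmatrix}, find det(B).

Expand along row 1:
  + (3) · M_11   where M_11 = det([5 -1 2; -5 -2 -3; 4 -5 5]) = -72
  − (-4) · M_12   where M_12 = det([3 -1 2; 1 -2 -3; -5 -5 5]) = -115
  + (-1) · M_13   where M_13 = det([3 5 2; 1 -5 -3; -5 4 5]) = -31
  − (4) · M_14   where M_14 = det([3 5 -1; 1 -5 -2; -5 4 -5]) = 195
det = (+1)·(3)·(-72) + (-1)·(-4)·(-115) + (+1)·(-1)·(-31) + (-1)·(4)·(195) = -1425

The determinant is -1425.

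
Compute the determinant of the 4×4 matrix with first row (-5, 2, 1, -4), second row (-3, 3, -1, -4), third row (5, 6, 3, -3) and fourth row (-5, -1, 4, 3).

Expand along row 1:
  + (-5) · M_11   where M_11 = det([3 -1 -4; 6 3 -3; -1 4 3]) = -30
  − (2) · M_12   where M_12 = det([-3 -1 -4; 5 3 -3; -5 4 3]) = -203
  + (1) · M_13   where M_13 = det([-3 3 -4; 5 6 -3; -5 -1 3]) = -145
  − (-4) · M_14   where M_14 = det([-3 3 -1; 5 6 3; -5 -1 4]) = -211
det = (+1)·(-5)·(-30) + (-1)·(2)·(-203) + (+1)·(1)·(-145) + (-1)·(-4)·(-211) = -433

-433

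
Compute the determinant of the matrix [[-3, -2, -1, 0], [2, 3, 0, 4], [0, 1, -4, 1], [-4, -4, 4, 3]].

Expand along row 1 (it has 1 zero):
  + (-3) · M_11   where M_11 = det([3 0 4; 1 -4 1; -4 4 3]) = -96
  − (-2) · M_12   where M_12 = det([2 0 4; 0 -4 1; -4 4 3]) = -96
  + (-1) · M_13   where M_13 = det([2 3 4; 0 1 1; -4 -4 3]) = 18
det = (+1)·(-3)·(-96) + (-1)·(-2)·(-96) + (+1)·(-1)·(18) = 78

78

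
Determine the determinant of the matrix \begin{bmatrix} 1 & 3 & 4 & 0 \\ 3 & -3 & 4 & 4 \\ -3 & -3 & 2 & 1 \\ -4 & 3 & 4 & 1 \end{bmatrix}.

Expand along row 1 (it has 1 zero):
  + (1) · M_11   where M_11 = det([-3 4 4; -3 2 1; 3 4 1]) = -42
  − (3) · M_12   where M_12 = det([3 4 4; -3 2 1; -4 4 1]) = -26
  + (4) · M_13   where M_13 = det([3 -3 4; -3 -3 1; -4 3 1]) = -99
det = (+1)·(1)·(-42) + (-1)·(3)·(-26) + (+1)·(4)·(-99) = -360

-360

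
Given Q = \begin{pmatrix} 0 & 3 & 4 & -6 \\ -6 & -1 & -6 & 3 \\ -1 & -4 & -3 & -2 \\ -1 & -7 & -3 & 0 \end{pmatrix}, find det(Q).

508

Expand along row 1 (it has 1 zero):
  − (3) · M_12   where M_12 = det([-6 -6 3; -1 -3 -2; -1 -3 0]) = 24
  + (4) · M_13   where M_13 = det([-6 -1 3; -1 -4 -2; -1 -7 0]) = 91
  − (-6) · M_14   where M_14 = det([-6 -1 -6; -1 -4 -3; -1 -7 -3]) = 36
det = (-1)·(3)·(24) + (+1)·(4)·(91) + (-1)·(-6)·(36) = 508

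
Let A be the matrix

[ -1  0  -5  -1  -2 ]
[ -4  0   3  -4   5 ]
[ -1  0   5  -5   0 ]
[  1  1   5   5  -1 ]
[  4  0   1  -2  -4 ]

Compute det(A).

Expand along column 2 (it has 4 zeros):
  + (1) · M_42   where M_42 = det([-1 -5 -1 -2; -4 3 -4 5; -1 5 -5 0; 4 1 -2 -4]) = 388
det = (+1)·(1)·(388) = 388

388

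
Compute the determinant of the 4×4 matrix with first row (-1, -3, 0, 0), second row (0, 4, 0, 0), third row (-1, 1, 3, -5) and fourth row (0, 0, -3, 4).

12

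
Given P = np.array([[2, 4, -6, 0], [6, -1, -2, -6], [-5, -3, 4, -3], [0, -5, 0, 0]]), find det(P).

Expand along row 4 (it has 3 zeros):
  + (-5) · M_42   where M_42 = det([2 -6 0; 6 -2 -6; -5 4 -3]) = -228
det = (+1)·(-5)·(-228) = 1140

The determinant is 1140.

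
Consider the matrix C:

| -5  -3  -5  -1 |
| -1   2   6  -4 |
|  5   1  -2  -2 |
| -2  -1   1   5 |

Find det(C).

-70

Expand along row 1:
  + (-5) · M_11   where M_11 = det([2 6 -4; 1 -2 -2; -1 1 5]) = -30
  − (-3) · M_12   where M_12 = det([-1 6 -4; 5 -2 -2; -2 1 5]) = -122
  + (-5) · M_13   where M_13 = det([-1 2 -4; 5 1 -2; -2 -1 5]) = -33
  − (-1) · M_14   where M_14 = det([-1 2 6; 5 1 -2; -2 -1 1]) = -19
det = (+1)·(-5)·(-30) + (-1)·(-3)·(-122) + (+1)·(-5)·(-33) + (-1)·(-1)·(-19) = -70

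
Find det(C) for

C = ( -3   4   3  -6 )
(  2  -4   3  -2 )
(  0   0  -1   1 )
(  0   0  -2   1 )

C is block upper-triangular with a 2×2 block and a 2×2 block on the diagonal, so its determinant equals the product of the determinants of the diagonal blocks.
det of the 2×2 block = 4
det of the 2×2 block = 1
det = (4)·(1) = 4

The determinant is 4.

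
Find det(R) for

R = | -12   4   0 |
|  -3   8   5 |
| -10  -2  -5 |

Expand along row 1:
  + (-12) · |8 5; -2 -5| = (-12)·(-40 − (-10)) = 360
  − 4 · |-3 5; -10 -5| = −4·(15 − (-50)) = -260
Sum: (360) + (-260) = 100

det(R) = 100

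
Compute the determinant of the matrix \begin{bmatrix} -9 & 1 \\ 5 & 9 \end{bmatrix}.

-86

det = (-9)·9 − 1·5 = -81 − 5 = -86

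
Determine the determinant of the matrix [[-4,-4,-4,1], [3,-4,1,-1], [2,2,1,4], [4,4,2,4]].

Expand along row 1:
  + (-4) · M_11   where M_11 = det([-4 1 -1; 2 1 4; 4 2 4]) = 24
  − (-4) · M_12   where M_12 = det([3 1 -1; 2 1 4; 4 2 4]) = -4
  + (-4) · M_13   where M_13 = det([3 -4 -1; 2 2 4; 4 4 4]) = -56
  − (1) · M_14   where M_14 = det([3 -4 1; 2 2 1; 4 4 2]) = 0
det = (+1)·(-4)·(24) + (-1)·(-4)·(-4) + (+1)·(-4)·(-56) + (-1)·(1)·(0) = 112

112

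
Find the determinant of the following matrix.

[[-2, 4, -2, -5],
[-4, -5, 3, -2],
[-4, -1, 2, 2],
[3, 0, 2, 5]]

Expand along row 4 (it has 1 zero):
  − (3) · M_41   where M_41 = det([4 -2 -5; -5 3 -2; -1 2 2]) = 51
  − (2) · M_43   where M_43 = det([-2 4 -5; -4 -5 -2; -4 -1 2]) = 168
  + (5) · M_44   where M_44 = det([-2 4 -2; -4 -5 3; -4 -1 2]) = 30
det = (-1)·(3)·(51) + (-1)·(2)·(168) + (+1)·(5)·(30) = -339

The determinant is -339.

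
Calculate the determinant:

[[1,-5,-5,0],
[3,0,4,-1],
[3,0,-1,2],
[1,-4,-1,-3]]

Expand along column 2 (it has 2 zeros):
  − (-5) · M_12   where M_12 = det([3 4 -1; 3 -1 2; 1 -1 -3]) = 61
  + (-4) · M_42   where M_42 = det([1 -5 0; 3 4 -1; 3 -1 2]) = 52
det = (-1)·(-5)·(61) + (+1)·(-4)·(52) = 97

The determinant is 97.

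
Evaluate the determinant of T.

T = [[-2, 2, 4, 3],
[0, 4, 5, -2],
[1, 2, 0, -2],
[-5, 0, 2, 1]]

-140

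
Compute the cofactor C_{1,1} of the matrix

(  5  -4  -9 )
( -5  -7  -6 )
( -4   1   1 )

The cofactor is -1.

Delete row 1 and column 1; the remaining 2×2 submatrix is [-7 -6; 1 1].
Its determinant is (-7)·1 − (-6)·1 = -1.
The cofactor carries sign (−1)^(1+1) = +1, so C_{1,1} = +(-1) = -1.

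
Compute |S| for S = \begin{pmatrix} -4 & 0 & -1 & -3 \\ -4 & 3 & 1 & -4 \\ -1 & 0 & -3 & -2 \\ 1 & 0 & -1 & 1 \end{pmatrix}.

Expand along column 2 (it has 3 zeros):
  + (3) · M_22   where M_22 = det([-4 -1 -3; -1 -3 -2; 1 -1 1]) = 9
det = (+1)·(3)·(9) = 27

27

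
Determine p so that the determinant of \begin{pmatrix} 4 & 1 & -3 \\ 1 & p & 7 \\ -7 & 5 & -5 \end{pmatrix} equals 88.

p = -7

Expanding along the column containing p, det(B) is linear in p: det(B) = (-41)·p + (-199).
Set (-41)·p + (-199) = 88  ⇒  (-41)·p = 287  ⇒  p = -7.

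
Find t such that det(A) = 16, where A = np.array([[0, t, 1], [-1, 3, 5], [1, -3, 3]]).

Expanding along the row containing t, det(A) is linear in t: det(A) = (8)·t + (0).
Set (8)·t + (0) = 16  ⇒  (8)·t = 16  ⇒  t = 2.

2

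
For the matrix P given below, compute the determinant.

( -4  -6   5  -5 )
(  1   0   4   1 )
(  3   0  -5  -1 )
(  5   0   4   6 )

Expand along column 2 (it has 3 zeros):
  − (-6) · M_12   where M_12 = det([1 4 1; 3 -5 -1; 5 4 6]) = -81
det = (-1)·(-6)·(-81) = -486

-486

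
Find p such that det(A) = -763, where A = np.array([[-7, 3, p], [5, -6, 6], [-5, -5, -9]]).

4

Expanding along the row containing p, det(A) is linear in p: det(A) = (-55)·p + (-543).
Set (-55)·p + (-543) = -763  ⇒  (-55)·p = -220  ⇒  p = 4.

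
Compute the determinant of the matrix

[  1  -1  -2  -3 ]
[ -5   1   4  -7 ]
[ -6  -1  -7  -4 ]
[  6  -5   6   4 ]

Expand along row 1:
  + (1) · M_11   where M_11 = det([1 4 -7; -1 -7 -4; -5 6 4]) = 379
  − (-1) · M_12   where M_12 = det([-5 4 -7; -6 -7 -4; 6 6 4]) = -22
  + (-2) · M_13   where M_13 = det([-5 1 -7; -6 -1 -4; 6 -5 4]) = -132
  − (-3) · M_14   where M_14 = det([-5 1 4; -6 -1 -7; 6 -5 6]) = 343
det = (+1)·(1)·(379) + (-1)·(-1)·(-22) + (+1)·(-2)·(-132) + (-1)·(-3)·(343) = 1650

1650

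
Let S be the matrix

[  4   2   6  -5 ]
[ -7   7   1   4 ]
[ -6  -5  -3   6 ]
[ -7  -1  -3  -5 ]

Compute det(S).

Expand along row 1:
  + (4) · M_11   where M_11 = det([7 1 4; -5 -3 6; -1 -3 -5]) = 248
  − (2) · M_12   where M_12 = det([-7 1 4; -6 -3 6; -7 -3 -5]) = -315
  + (6) · M_13   where M_13 = det([-7 7 4; -6 -5 6; -7 -1 -5]) = -837
  − (-5) · M_14   where M_14 = det([-7 7 1; -6 -5 -3; -7 -1 -3]) = -92
det = (+1)·(4)·(248) + (-1)·(2)·(-315) + (+1)·(6)·(-837) + (-1)·(-5)·(-92) = -3860

The determinant is -3860.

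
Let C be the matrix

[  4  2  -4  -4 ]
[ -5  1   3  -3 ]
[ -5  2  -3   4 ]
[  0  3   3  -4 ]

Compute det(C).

Expand along row 4 (it has 1 zero):
  + (3) · M_42   where M_42 = det([4 -4 -4; -5 3 -3; -5 -3 4]) = -248
  − (3) · M_43   where M_43 = det([4 2 -4; -5 1 -3; -5 2 4]) = 130
  + (-4) · M_44   where M_44 = det([4 2 -4; -5 1 3; -5 2 -3]) = -76
det = (+1)·(3)·(-248) + (-1)·(3)·(130) + (+1)·(-4)·(-76) = -830

-830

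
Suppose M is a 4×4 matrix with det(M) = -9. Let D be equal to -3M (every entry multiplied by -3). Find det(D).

det(D) = -729

For a 4×4 matrix, det(-3M) = (-3)^4·det(M) = 81·det(M).
det(D) = (81)·(-9) = -729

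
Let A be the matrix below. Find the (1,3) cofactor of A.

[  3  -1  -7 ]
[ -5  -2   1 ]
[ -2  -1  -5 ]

1

Delete row 1 and column 3; the remaining 2×2 submatrix is [-5 -2; -2 -1].
Its determinant is (-5)·(-1) − (-2)·(-2) = 1.
The cofactor carries sign (−1)^(1+3) = +1, so C_{1,3} = +(1) = 1.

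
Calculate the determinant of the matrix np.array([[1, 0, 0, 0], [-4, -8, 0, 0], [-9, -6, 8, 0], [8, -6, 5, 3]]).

-192

The matrix is lower triangular, so the determinant is the product of the diagonal entries:
det = (1) · (-8) · (8) · (3) = -192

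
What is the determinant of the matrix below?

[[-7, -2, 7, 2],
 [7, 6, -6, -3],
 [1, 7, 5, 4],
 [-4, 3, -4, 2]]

-1738

Expand along row 1:
  + (-7) · M_11   where M_11 = det([6 -6 -3; 7 5 4; 3 -4 2]) = 297
  − (-2) · M_12   where M_12 = det([7 -6 -3; 1 5 4; -4 -4 2]) = 242
  + (7) · M_13   where M_13 = det([7 6 -3; 1 7 4; -4 3 2]) = -187
  − (2) · M_14   where M_14 = det([7 6 -6; 1 7 5; -4 3 -4]) = -583
det = (+1)·(-7)·(297) + (-1)·(-2)·(242) + (+1)·(7)·(-187) + (-1)·(2)·(-583) = -1738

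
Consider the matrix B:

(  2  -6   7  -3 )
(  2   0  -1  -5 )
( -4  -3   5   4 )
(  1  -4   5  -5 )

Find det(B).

det(B) = 60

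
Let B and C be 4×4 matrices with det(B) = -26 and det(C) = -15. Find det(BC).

|BC| = 390

det(BC) = det(B)·det(C) = (-26)·(-15) = 390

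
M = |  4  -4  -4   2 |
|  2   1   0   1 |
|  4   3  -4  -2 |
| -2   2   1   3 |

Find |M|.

The determinant is -272.

Expand along row 2 (it has 1 zero):
  − (2) · M_21   where M_21 = det([-4 -4 2; 3 -4 -2; 2 1 3]) = 114
  + (1) · M_22   where M_22 = det([4 -4 2; 4 -4 -2; -2 1 3]) = -16
  + (1) · M_24   where M_24 = det([4 -4 -4; 4 3 -4; -2 2 1]) = -28
det = (-1)·(2)·(114) + (+1)·(1)·(-16) + (+1)·(1)·(-28) = -272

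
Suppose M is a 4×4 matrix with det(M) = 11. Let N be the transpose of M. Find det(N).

det(Mᵀ) = det(M).
det(N) = (1)·(11) = 11

The determinant is 11.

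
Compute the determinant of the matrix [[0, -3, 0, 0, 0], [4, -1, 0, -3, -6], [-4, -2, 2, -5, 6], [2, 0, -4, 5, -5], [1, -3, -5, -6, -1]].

-1326

Expand along row 1 (it has 4 zeros):
  − (-3) · M_12   where M_12 = det([4 0 -3 -6; -4 2 -5 6; 2 -4 5 -5; 1 -5 -6 -1]) = -442
det = (-1)·(-3)·(-442) = -1326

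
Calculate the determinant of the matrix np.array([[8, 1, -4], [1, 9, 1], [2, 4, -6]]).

The determinant is -400.

Expand along column 1:
  + 8 · |9 1; 4 -6| = 8·(-54 − 4) = -464
  − 1 · |1 -4; 4 -6| = −1·(-6 − (-16)) = -10
  + 2 · |1 -4; 9 1| = 2·(1 − (-36)) = 74
Sum: (-464) + (-10) + (74) = -400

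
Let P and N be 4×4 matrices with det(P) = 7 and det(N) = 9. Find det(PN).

63

det(PN) = det(P)·det(N) = (7)·(9) = 63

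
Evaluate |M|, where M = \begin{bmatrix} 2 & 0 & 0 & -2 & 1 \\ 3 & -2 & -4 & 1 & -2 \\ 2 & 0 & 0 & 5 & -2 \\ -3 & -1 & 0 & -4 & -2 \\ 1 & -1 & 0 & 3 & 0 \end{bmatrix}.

Expand along column 3 (it has 4 zeros):
  − (-4) · M_23   where M_23 = det([2 0 -2 1; 2 0 5 -2; -3 -1 -4 -2; 1 -1 3 0]) = 66
det = (-1)·(-4)·(66) = 264

det(M) = 264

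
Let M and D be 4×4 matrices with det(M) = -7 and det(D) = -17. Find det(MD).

The determinant is 119.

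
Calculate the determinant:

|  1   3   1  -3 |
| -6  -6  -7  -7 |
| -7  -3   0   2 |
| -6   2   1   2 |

Expand along row 3 (it has 1 zero):
  + (-7) · M_31   where M_31 = det([3 1 -3; -6 -7 -7; 2 1 2]) = -47
  − (-3) · M_32   where M_32 = det([1 1 -3; -6 -7 -7; -6 1 2]) = 191
  − (2) · M_34   where M_34 = det([1 3 1; -6 -6 -7; -6 2 1]) = 104
det = (+1)·(-7)·(-47) + (-1)·(-3)·(191) + (-1)·(2)·(104) = 694

694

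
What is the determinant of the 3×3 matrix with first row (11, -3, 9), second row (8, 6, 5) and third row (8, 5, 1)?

The determinant is -377.

Expand along row 1:
  + 11 · |6 5; 5 1| = 11·(6 − 25) = -209
  − (-3) · |8 5; 8 1| = −(-3)·(8 − 40) = -96
  + 9 · |8 6; 8 5| = 9·(40 − 48) = -72
Sum: (-209) + (-96) + (-72) = -377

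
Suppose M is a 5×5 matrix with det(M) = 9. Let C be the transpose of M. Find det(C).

det(C) = 9

det(Mᵀ) = det(M).
det(C) = (1)·(9) = 9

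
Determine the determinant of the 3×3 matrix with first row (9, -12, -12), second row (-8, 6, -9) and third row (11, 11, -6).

The determinant is 4179.

Expand along row 1:
  + 9 · |6 -9; 11 -6| = 9·(-36 − (-99)) = 567
  − (-12) · |-8 -9; 11 -6| = −(-12)·(48 − (-99)) = 1764
  + (-12) · |-8 6; 11 11| = (-12)·(-88 − 66) = 1848
Sum: (567) + (1764) + (1848) = 4179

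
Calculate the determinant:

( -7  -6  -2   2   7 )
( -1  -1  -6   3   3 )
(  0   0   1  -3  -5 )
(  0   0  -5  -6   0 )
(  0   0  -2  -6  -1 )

-69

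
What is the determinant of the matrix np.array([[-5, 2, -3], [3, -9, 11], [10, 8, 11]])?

The determinant is 747.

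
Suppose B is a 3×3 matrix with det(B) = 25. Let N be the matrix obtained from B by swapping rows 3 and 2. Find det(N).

-25

Swapping two rows multiplies the determinant by −1.
det(N) = (-1)·(25) = -25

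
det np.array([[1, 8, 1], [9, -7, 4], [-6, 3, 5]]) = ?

Expand along row 1:
  + 1 · |-7 4; 3 5| = 1·(-35 − 12) = -47
  − 8 · |9 4; -6 5| = −8·(45 − (-24)) = -552
  + 1 · |9 -7; -6 3| = 1·(27 − 42) = -15
Sum: (-47) + (-552) + (-15) = -614

-614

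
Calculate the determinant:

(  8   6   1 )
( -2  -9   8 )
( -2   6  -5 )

-210

Expand along row 1:
  + 8 · |-9 8; 6 -5| = 8·(45 − 48) = -24
  − 6 · |-2 8; -2 -5| = −6·(10 − (-16)) = -156
  + 1 · |-2 -9; -2 6| = 1·(-12 − 18) = -30
Sum: (-24) + (-156) + (-30) = -210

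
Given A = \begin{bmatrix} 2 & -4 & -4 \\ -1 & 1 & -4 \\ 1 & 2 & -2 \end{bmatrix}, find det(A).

Expand along row 1:
  + 2 · |1 -4; 2 -2| = 2·(-2 − (-8)) = 12
  − (-4) · |-1 -4; 1 -2| = −(-4)·(2 − (-4)) = 24
  + (-4) · |-1 1; 1 2| = (-4)·(-2 − 1) = 12
Sum: (12) + (24) + (12) = 48

|A| = 48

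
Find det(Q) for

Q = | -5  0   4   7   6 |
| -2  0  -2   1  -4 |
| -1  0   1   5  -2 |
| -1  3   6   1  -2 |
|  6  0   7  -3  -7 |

Expand along column 2 (it has 4 zeros):
  + (3) · M_42   where M_42 = det([-5 4 7 6; -2 -2 1 -4; -1 1 5 -2; 6 7 -3 -7]) = -1341
det = (+1)·(3)·(-1341) = -4023

|Q| = -4023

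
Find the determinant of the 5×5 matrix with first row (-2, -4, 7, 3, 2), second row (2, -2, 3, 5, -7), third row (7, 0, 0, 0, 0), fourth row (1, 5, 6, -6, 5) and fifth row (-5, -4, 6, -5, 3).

-23947

Expand along row 3 (it has 4 zeros):
  + (7) · M_31   where M_31 = det([-4 7 3 2; -2 3 5 -7; 5 6 -6 5; -4 6 -5 3]) = -3421
det = (+1)·(7)·(-3421) = -23947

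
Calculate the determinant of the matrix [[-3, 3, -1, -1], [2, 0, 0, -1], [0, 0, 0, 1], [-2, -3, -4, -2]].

Expand along row 3 (it has 3 zeros):
  − (1) · M_34   where M_34 = det([-3 3 -1; 2 0 0; -2 -3 -4]) = 30
det = (-1)·(1)·(30) = -30

The determinant is -30.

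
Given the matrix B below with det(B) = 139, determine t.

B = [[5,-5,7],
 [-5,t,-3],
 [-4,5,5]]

t = 8

Expanding along the column containing t, det(B) is linear in t: det(B) = (53)·t + (-285).
Set (53)·t + (-285) = 139  ⇒  (53)·t = 424  ⇒  t = 8.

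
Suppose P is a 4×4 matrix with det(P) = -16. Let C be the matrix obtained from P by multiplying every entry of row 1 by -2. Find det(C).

Scaling one row by -2 multiplies the determinant by -2.
det(C) = (-2)·(-16) = 32

|C| = 32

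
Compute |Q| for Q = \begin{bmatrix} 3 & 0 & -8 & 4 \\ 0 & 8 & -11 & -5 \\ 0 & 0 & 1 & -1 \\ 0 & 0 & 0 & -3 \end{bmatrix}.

Q is upper triangular, so det(Q) is the product of the diagonal entries:
det = (3) · (8) · (1) · (-3) = -72

det(Q) = -72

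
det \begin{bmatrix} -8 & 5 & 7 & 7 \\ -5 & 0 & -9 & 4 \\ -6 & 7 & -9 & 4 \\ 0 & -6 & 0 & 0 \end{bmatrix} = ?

Expand along row 4 (it has 3 zeros):
  + (-6) · M_42   where M_42 = det([-8 7 7; -5 -9 4; -6 -9 4]) = -91
det = (+1)·(-6)·(-91) = 546

546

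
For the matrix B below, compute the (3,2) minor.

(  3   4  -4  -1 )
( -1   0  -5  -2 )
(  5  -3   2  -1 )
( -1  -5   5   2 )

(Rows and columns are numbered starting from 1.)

Delete row 3 and column 2; the remaining 3×3 submatrix is [3 -4 -1; -1 -5 -2; -1 5 2].
Its determinant is -6.

The minor is -6.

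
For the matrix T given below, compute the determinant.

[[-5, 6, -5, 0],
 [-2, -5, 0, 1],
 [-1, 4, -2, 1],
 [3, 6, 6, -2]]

-279

Expand along row 1 (it has 1 zero):
  + (-5) · M_11   where M_11 = det([-5 0 1; 4 -2 1; 6 6 -2]) = 46
  − (6) · M_12   where M_12 = det([-2 0 1; -1 -2 1; 3 6 -2]) = 4
  + (-5) · M_13   where M_13 = det([-2 -5 1; -1 4 1; 3 6 -2]) = 5
det = (+1)·(-5)·(46) + (-1)·(6)·(4) + (+1)·(-5)·(5) = -279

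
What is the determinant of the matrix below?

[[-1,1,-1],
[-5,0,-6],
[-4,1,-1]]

Expand along column 2:
  − 1 · |-5 -6; -4 -1| = −1·(5 − 24) = 19
  − 1 · |-1 -1; -5 -6| = −1·(6 − 5) = -1
Sum: (19) + (-1) = 18

18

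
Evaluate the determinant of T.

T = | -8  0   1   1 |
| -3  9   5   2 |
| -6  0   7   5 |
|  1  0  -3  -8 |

Expand along column 2 (it has 3 zeros):
  + (9) · M_22   where M_22 = det([-8 1 1; -6 7 5; 1 -3 -8]) = 296
det = (+1)·(9)·(296) = 2664

The determinant is 2664.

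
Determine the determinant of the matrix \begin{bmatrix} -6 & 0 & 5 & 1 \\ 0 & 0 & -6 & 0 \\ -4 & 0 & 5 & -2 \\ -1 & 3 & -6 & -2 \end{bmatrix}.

The determinant is -288.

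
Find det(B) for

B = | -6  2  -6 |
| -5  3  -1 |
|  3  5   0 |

|B| = 168

Expand along column 3:
  + (-6) · |-5 3; 3 5| = (-6)·(-25 − 9) = 204
  − (-1) · |-6 2; 3 5| = −(-1)·(-30 − 6) = -36
Sum: (204) + (-36) = 168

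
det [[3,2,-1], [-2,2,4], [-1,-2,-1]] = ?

0

Expand along column 1:
  + 3 · |2 4; -2 -1| = 3·(-2 − (-8)) = 18
  − (-2) · |2 -1; -2 -1| = −(-2)·(-2 − 2) = -8
  + (-1) · |2 -1; 2 4| = (-1)·(8 − (-2)) = -10
Sum: (18) + (-8) + (-10) = 0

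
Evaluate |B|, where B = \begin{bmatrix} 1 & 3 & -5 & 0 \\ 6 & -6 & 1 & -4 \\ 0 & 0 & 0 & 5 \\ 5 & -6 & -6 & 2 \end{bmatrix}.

Expand along row 3 (it has 3 zeros):
  − (5) · M_34   where M_34 = det([1 3 -5; 6 -6 1; 5 -6 -6]) = 195
det = (-1)·(5)·(195) = -975

-975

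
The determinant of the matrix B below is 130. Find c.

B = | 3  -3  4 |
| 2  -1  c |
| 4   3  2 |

Expanding along the row containing c, det(B) is linear in c: det(B) = (-21)·c + (46).
Set (-21)·c + (46) = 130  ⇒  (-21)·c = 84  ⇒  c = -4.

-4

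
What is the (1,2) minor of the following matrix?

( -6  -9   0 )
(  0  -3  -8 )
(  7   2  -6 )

Delete row 1 and column 2; the remaining 2×2 submatrix is [0 -8; 7 -6].
Its determinant is 0·(-6) − (-8)·7 = 56.

The minor is 56.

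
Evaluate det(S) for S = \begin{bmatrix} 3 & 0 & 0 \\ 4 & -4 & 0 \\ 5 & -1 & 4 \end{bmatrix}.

S is lower triangular, so det(S) is the product of the diagonal entries:
det = (3) · (-4) · (4) = -48

-48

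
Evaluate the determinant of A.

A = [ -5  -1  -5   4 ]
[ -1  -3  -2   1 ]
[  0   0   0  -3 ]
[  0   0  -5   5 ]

-210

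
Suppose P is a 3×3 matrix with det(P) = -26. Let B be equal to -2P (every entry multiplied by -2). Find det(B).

For a 3×3 matrix, det(-2P) = (-2)^3·det(P) = -8·det(P).
det(B) = (-8)·(-26) = 208

208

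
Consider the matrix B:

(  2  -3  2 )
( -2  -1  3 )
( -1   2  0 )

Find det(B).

|B| = -13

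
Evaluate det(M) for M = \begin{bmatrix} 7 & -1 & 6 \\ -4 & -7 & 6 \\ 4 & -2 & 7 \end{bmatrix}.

The determinant is -95.

Expand along column 1:
  + 7 · |-7 6; -2 7| = 7·(-49 − (-12)) = -259
  − (-4) · |-1 6; -2 7| = −(-4)·(-7 − (-12)) = 20
  + 4 · |-1 6; -7 6| = 4·(-6 − (-42)) = 144
Sum: (-259) + (20) + (144) = -95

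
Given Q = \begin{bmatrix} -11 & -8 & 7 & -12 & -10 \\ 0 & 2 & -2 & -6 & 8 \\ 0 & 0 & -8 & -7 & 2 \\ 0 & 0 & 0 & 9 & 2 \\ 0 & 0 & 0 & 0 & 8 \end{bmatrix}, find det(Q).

The determinant is 12672.

Q is upper triangular, so det(Q) is the product of the diagonal entries:
det = (-11) · (2) · (-8) · (9) · (8) = 12672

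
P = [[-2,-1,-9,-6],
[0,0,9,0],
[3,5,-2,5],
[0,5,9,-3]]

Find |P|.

171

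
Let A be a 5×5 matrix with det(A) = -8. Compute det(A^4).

4096

det(A^4) = (det A)^4 = (-8)^4 = 4096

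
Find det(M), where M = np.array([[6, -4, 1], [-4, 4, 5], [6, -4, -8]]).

Expand along row 1:
  + 6 · |4 5; -4 -8| = 6·(-32 − (-20)) = -72
  − (-4) · |-4 5; 6 -8| = −(-4)·(32 − 30) = 8
  + 1 · |-4 4; 6 -4| = 1·(16 − 24) = -8
Sum: (-72) + (8) + (-8) = -72

det(M) = -72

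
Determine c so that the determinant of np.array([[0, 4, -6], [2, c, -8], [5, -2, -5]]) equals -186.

Expanding along the row containing c, det(B) is linear in c: det(B) = (30)·c + (-96).
Set (30)·c + (-96) = -186  ⇒  (30)·c = -90  ⇒  c = -3.

-3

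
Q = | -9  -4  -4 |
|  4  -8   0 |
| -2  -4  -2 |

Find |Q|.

Expand along column 3:
  + (-4) · |4 -8; -2 -4| = (-4)·(-16 − 16) = 128
  + (-2) · |-9 -4; 4 -8| = (-2)·(72 − (-16)) = -176
Sum: (128) + (-176) = -48

-48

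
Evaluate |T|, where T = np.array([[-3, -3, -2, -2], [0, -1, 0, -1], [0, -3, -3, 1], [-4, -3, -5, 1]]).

Expand along row 2 (it has 2 zeros):
  + (-1) · M_22   where M_22 = det([-3 -2 -2; 0 -3 1; -4 -5 1]) = 26
  + (-1) · M_24   where M_24 = det([-3 -3 -2; 0 -3 -3; -4 -3 -5]) = -30
det = (+1)·(-1)·(26) + (+1)·(-1)·(-30) = 4

4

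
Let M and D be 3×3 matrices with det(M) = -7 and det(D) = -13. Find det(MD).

det(MD) = det(M)·det(D) = (-7)·(-13) = 91

91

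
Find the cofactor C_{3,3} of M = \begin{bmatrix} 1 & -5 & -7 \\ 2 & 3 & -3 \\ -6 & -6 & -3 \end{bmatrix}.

13

Delete row 3 and column 3; the remaining 2×2 submatrix is [1 -5; 2 3].
Its determinant is 1·3 − (-5)·2 = 13.
The cofactor carries sign (−1)^(3+3) = +1, so C_{3,3} = +(13) = 13.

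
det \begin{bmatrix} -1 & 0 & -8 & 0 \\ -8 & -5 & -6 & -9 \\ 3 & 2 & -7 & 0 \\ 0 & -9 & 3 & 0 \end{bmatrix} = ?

Expand along column 4 (it has 3 zeros):
  + (-9) · M_24   where M_24 = det([-1 0 -8; 3 2 -7; 0 -9 3]) = 273
det = (+1)·(-9)·(273) = -2457

-2457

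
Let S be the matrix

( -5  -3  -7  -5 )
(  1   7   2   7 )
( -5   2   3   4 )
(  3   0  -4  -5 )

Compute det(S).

Expand along row 4 (it has 1 zero):
  − (3) · M_41   where M_41 = det([-3 -7 -5; 7 2 7; 2 3 4]) = 52
  − (-4) · M_43   where M_43 = det([-5 -3 -5; 1 7 7; -5 2 4]) = -138
  + (-5) · M_44   where M_44 = det([-5 -3 -7; 1 7 2; -5 2 3]) = -305
det = (-1)·(3)·(52) + (-1)·(-4)·(-138) + (+1)·(-5)·(-305) = 817

det(S) = 817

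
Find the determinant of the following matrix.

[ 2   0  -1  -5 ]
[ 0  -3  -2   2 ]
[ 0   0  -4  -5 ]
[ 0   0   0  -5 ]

The matrix is upper triangular, so the determinant is the product of the diagonal entries:
det = (2) · (-3) · (-4) · (-5) = -120

-120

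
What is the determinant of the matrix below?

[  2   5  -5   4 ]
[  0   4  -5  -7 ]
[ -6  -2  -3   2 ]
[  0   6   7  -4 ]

Expand along column 1 (it has 2 zeros):
  + (2) · M_11   where M_11 = det([4 -5 -7; -2 -3 2; 6 7 -4]) = -56
  + (-6) · M_31   where M_31 = det([5 -5 4; 4 -5 -7; 6 7 -4]) = 707
det = (+1)·(2)·(-56) + (+1)·(-6)·(707) = -4354

-4354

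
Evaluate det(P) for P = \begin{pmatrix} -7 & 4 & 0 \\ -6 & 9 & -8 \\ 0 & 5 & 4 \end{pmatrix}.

det(P) = -436

Expand along column 1:
  + (-7) · |9 -8; 5 4| = (-7)·(36 − (-40)) = -532
  − (-6) · |4 0; 5 4| = −(-6)·(16 − 0) = 96
Sum: (-532) + (96) = -436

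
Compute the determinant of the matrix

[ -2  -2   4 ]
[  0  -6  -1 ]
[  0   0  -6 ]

The determinant is -72.

The matrix is upper triangular, so the determinant is the product of the diagonal entries:
det = (-2) · (-6) · (-6) = -72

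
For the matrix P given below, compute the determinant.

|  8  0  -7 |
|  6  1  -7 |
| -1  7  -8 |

Expand along row 1:
  + 8 · |1 -7; 7 -8| = 8·(-8 − (-49)) = 328
  + (-7) · |6 1; -1 7| = (-7)·(42 − (-1)) = -301
Sum: (328) + (-301) = 27

27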